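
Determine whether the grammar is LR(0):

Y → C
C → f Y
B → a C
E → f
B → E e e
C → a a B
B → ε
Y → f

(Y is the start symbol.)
Augment with Y' → Y and build the canonical LR(0) collection (I0 = CLOSURE({[Y' → . Y]}), then GOTO on every symbol after a dot until no new states appear). It has 15 states:
  I0: { [C → . a a B], [C → . f Y], [Y → . C], [Y → . f], [Y' → . Y] }  — shift
  I1: { [Y → C .] }  — reduce
  I2: { [Y' → Y .] }  — accept
  I3: { [C → a . a B] }  — shift
  I4: { [C → . a a B], [C → . f Y], [C → f . Y], [Y → . C], [Y → . f], [Y → f .] }  — shift, reduce
  I5: { [C → f Y .] }  — reduce
  I6: { [B → . E e e], [B → . a C], [B → .], [C → a a . B], [E → . f] }  — shift, reduce
  I7: { [C → a a B .] }  — reduce
  I8: { [B → E . e e] }  — shift
  I9: { [B → a . C], [C → . a a B], [C → . f Y] }  — shift
  I10: { [E → f .] }  — reduce
  I11: { [B → a C .] }  — reduce
  I12: { [C → . a a B], [C → . f Y], [C → f . Y], [Y → . C], [Y → . f] }  — shift
  I13: { [B → E e . e] }  — shift
  I14: { [B → E e e .] }  — reduce

Conflict in state I4:
  Shift-reduce conflict between [Y → f .] and [C → . a a B]
So the grammar is NOT LR(0).

Answer: No. Shift-reduce conflict between [Y → f .] and [C → . a a B]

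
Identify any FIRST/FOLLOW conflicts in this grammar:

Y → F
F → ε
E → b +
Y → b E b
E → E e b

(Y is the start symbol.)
A FIRST/FOLLOW conflict occurs when a non-terminal N has a nullable alternative N → β (β ⇒* ε) and another alternative N → α with FIRST(α) ∩ FOLLOW(N) ≠ ∅: on such a lookahead the parser cannot decide between expanding α and letting N vanish via β.

Nullable non-terminals: F, Y.
FIRST sets used below: FIRST(F) = { ε }
F has a nullable alternative but only one production, so nothing to check.

Y: nullable alternative(s) Y → F; FOLLOW(Y) = { $ }
  Y → F: FIRST \ {ε} = { } — this is the only nullable alternative, skip
  Y → b E b: FIRST \ {ε} = { 'b' } — disjoint from FOLLOW(Y)

E has no nullable alternative, so no FIRST/FOLLOW check is needed there.

No FIRST/FOLLOW conflicts found.

Answer: No FIRST/FOLLOW conflicts.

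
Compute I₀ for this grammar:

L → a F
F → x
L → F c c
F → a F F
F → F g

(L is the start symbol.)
First, augment the grammar with L' → L
I₀ = CLOSURE({ [L' → . L] }):
  [L' → . L] has the dot before L: add [L → . a F], [L → . F c c]
  [L → . F c c] has the dot before F: add [F → . x], [F → . a F F], [F → . F g]
No further items can be added.

I₀ = { [F → . F g], [F → . a F F], [F → . x], [L → . F c c], [L → . a F], [L' → . L] }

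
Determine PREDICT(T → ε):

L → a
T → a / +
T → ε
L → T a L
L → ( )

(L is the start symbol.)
PREDICT(T → ε) = (FIRST(RHS) \ {ε}) ∪ (FOLLOW(T) if ε ∈ FIRST(RHS), i.e. RHS ⇒* ε)
The right-hand side is ε (FIRST(ε) = { ε }), so the predict set is FOLLOW(T) = { 'a' }
PREDICT(T → ε) = { 'a' }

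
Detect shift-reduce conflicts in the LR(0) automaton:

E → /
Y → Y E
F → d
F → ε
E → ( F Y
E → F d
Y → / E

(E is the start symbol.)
A shift-reduce conflict occurs when an LR(0) state has both:
  - a complete (reduce) item [A → α .] (dot at the end), and
  - a shift item [B → β . c γ] (dot before a terminal).

Augment with E' → E and build the canonical LR(0) collection (I0 = CLOSURE({[E' → . E]}), then GOTO on every symbol after a dot until no new states appear). It has 12 states:
  I0: { [E → . ( F Y], [E → . /], [E → . F d], [E' → . E], [F → . d], [F → .] }  — shift, reduce
  I1: { [E → ( . F Y], [F → . d], [F → .] }  — shift, reduce
  I2: { [E → / .] }  — reduce
  I3: { [E' → E .] }  — accept
  I4: { [E → F . d] }  — shift
  I5: { [F → d .] }  — reduce
  I6: { [E → F d .] }  — reduce
  I7: { [E → ( F . Y], [Y → . / E], [Y → . Y E] }  — shift
  I8: { [E → . ( F Y], [E → . /], [E → . F d], [F → . d], [F → .], [Y → / . E] }  — shift, reduce
  I9: { [E → ( F Y .], [E → . ( F Y], [E → . /], [E → . F d], [F → . d], [F → .], [Y → Y . E] }  — shift, 2 reduces
  I10: { [Y → Y E .] }  — reduce
  I11: { [Y → / E .] }  — reduce

I0 contains reduce item [F → .] and shift items [E → . ( F Y], [E → . /], [F → . d] — shift-reduce conflict.
I1 contains reduce item [F → .] and shift item [F → . d] — shift-reduce conflict.
I8 contains reduce item [F → .] and shift items [E → . ( F Y], [E → . /], [F → . d] — shift-reduce conflict.
I9 contains reduce items [E → ( F Y .], [F → .] and shift items [E → . ( F Y], [E → . /], [F → . d] — shift-reduce conflict.

Answer: Yes — I0: [F → .] vs [E → . ( F Y]; I1: [F → .] vs [F → . d]; I8: [F → .] vs [E → . ( F Y]; I9: [E → ( F Y .] vs [E → . ( F Y]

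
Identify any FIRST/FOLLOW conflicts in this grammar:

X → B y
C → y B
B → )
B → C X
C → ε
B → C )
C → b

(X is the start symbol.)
Nullable non-terminals: C.

C: nullable alternative(s) C → ε; FOLLOW(C) = { ')', 'b', 'y' }
  C → y B: FIRST \ {ε} = { 'y' } — overlaps FOLLOW(C) on { 'y' }: CONFLICT
  C → ε: FIRST \ {ε} = { } — this is the only nullable alternative, skip
  C → b: FIRST \ {ε} = { 'b' } — overlaps FOLLOW(C) on { 'b' }: CONFLICT

B, X have no nullable alternative, so no FIRST/FOLLOW check is needed there.

So the grammar has 2 FIRST/FOLLOW conflicts (marked CONFLICT above).

Answer: Yes. C → y B with FOLLOW(C) on { 'y' }; C → b with FOLLOW(C) on { 'b' }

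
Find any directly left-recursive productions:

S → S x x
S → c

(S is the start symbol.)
S → S x x: LEFT RECURSIVE (starts with S)
S → c: starts with c

The grammar has direct left recursion on: S.

Answer: Yes, S is left-recursive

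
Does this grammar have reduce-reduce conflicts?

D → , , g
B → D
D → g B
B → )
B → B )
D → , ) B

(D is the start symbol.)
No reduce-reduce conflicts

Augment with D' → D and build the canonical LR(0) collection (I0 = CLOSURE({[D' → . D]}), then GOTO on every symbol after a dot until no new states appear). It has 12 states:
  I0: { [D → . , ) B], [D → . , , g], [D → . g B], [D' → . D] }  — shift
  I1: { [D → , . ) B], [D → , . , g] }  — shift
  I2: { [D' → D .] }  — accept
  I3: { [B → . )], [B → . B )], [B → . D], [D → . , ) B], [D → . , , g], [D → . g B], [D → g . B] }  — shift
  I4: { [B → ) .] }  — reduce
  I5: { [B → B . )], [D → g B .] }  — shift, reduce
  I6: { [B → D .] }  — reduce
  I7: { [B → B ) .] }  — reduce
  I8: { [B → . )], [B → . B )], [B → . D], [D → , ) . B], [D → . , ) B], [D → . , , g], [D → . g B] }  — shift
  I9: { [D → , , . g] }  — shift
  I10: { [D → , , g .] }  — reduce
  I11: { [B → B . )], [D → , ) B .] }  — shift, reduce

No state contains more than one complete item.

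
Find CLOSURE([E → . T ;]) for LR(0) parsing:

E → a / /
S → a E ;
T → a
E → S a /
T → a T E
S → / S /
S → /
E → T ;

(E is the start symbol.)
Start with: [E → . T ;]
  [E → . T ;] has the dot before T: add [T → . a], [T → . a T E]
No further items can be added.

CLOSURE = { [E → . T ;], [T → . a T E], [T → . a] }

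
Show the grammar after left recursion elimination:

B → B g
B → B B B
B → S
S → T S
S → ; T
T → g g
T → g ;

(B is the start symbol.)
B is directly left-recursive. The standard transformation for
  A → A α₁ | ... | A α_m | β₁ | ... | β_n
is
  A  → β₁ A' | ... | β_n A'
  A' → α₁ A' | ... | α_m A' | ε

B → S becomes B → S B'
B → B g becomes B' → g B'
B → B B B becomes B' → B B B'
Add B' → ε

Productions for other non-terminals are unchanged:
  S → T S
  S → ; T
  T → g g
  T → g ;

Resulting grammar:
B → S B'
B' → g B'
B' → B B B'
B' → ε
S → T S
S → ; T
T → g g
T → g ;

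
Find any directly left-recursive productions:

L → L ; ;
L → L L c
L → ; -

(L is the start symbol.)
Yes, L is left-recursive

L → L ; ;: LEFT RECURSIVE (starts with L)
L → L L c: LEFT RECURSIVE (starts with L)
L → ; -: starts with ';'

The grammar has direct left recursion on: L.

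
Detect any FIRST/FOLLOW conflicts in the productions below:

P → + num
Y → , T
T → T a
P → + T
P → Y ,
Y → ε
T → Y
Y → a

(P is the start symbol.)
A FIRST/FOLLOW conflict occurs when a non-terminal N has a nullable alternative N → β (β ⇒* ε) and another alternative N → α with FIRST(α) ∩ FOLLOW(N) ≠ ∅: on such a lookahead the parser cannot decide between expanding α and letting N vanish via β.

Nullable non-terminals: T, Y.
FIRST sets used below: FIRST(T) = { ',', 'a', ε }, FIRST(Y) = { ',', 'a', ε }

T: nullable alternative(s) T → Y; FOLLOW(T) = { $, ',', 'a' }
  T → T a: FIRST \ {ε} = { ',', 'a' } — overlaps FOLLOW(T) on { ',', 'a' }: CONFLICT
  T → Y: FIRST \ {ε} = { ',', 'a' } — this is the only nullable alternative, skip

Y: nullable alternative(s) Y → ε; FOLLOW(Y) = { $, ',', 'a' }
  Y → , T: FIRST \ {ε} = { ',' } — overlaps FOLLOW(Y) on { ',' }: CONFLICT
  Y → ε: FIRST \ {ε} = { } — this is the only nullable alternative, skip
  Y → a: FIRST \ {ε} = { 'a' } — overlaps FOLLOW(Y) on { 'a' }: CONFLICT

P has no nullable alternative, so no FIRST/FOLLOW check is needed there.

So the grammar has 3 FIRST/FOLLOW conflicts (marked CONFLICT above).

Answer: Yes. Y → ',' T with FOLLOW(Y) on { ',' }; Y → a with FOLLOW(Y) on { 'a' }; T → T a with FOLLOW(T) on { ',', 'a' }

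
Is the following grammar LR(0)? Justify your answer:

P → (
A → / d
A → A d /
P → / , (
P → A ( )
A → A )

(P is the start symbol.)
Yes, the grammar is LR(0)

Augment with P' → P and build the canonical LR(0) collection (I0 = CLOSURE({[P' → . P]}), then GOTO on every symbol after a dot until no new states appear). It has 13 states:
  I0: { [A → . / d], [A → . A )], [A → . A d /], [P → . (], [P → . / , (], [P → . A ( )], [P' → . P] }  — shift
  I1: { [P → ( .] }  — reduce
  I2: { [A → / . d], [P → / . , (] }  — shift
  I3: { [A → A . )], [A → A . d /], [P → A . ( )] }  — shift
  I4: { [P' → P .] }  — accept
  I5: { [P → A ( . )] }  — shift
  I6: { [A → A ) .] }  — reduce
  I7: { [A → A d . /] }  — shift
  I8: { [A → A d / .] }  — reduce
  I9: { [P → A ( ) .] }  — reduce
  I10: { [P → / , . (] }  — shift
  I11: { [A → / d .] }  — reduce
  I12: { [P → / , ( .] }  — reduce

Every state is either a pure shift/goto state or contains exactly one complete item and nothing to shift — no conflicts. The grammar is LR(0).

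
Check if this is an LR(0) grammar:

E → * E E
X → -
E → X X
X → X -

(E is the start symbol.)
A grammar is LR(0) if no state in the canonical LR(0) collection has:
  - both a shift item (dot before a terminal) and a complete item (shift-reduce conflict), or
  - two or more complete items (reduce-reduce conflict; the accept item [E' → E .] counts as a complete item here).

Augment with E' → E and build the canonical LR(0) collection (I0 = CLOSURE({[E' → . E]}), then GOTO on every symbol after a dot until no new states appear). It has 10 states:
  I0: { [E → . * E E], [E → . X X], [E' → . E], [X → . -], [X → . X -] }  — shift
  I1: { [E → * . E E], [E → . * E E], [E → . X X], [X → . -], [X → . X -] }  — shift
  I2: { [X → - .] }  — reduce
  I3: { [E' → E .] }  — accept
  I4: { [E → X . X], [X → . -], [X → . X -], [X → X . -] }  — shift
  I5: { [X → - .], [X → X - .] }  — 2 reduces
  I6: { [E → X X .], [X → X . -] }  — shift, reduce
  I7: { [X → X - .] }  — reduce
  I8: { [E → * E . E], [E → . * E E], [E → . X X], [X → . -], [X → . X -] }  — shift
  I9: { [E → * E E .] }  — reduce

Conflict in state I5:
  Reduce-reduce conflict: [X → - .] and [X → X - .]
So the grammar is NOT LR(0).

Answer: No. Reduce-reduce conflict: [X → - .] and [X → X - .]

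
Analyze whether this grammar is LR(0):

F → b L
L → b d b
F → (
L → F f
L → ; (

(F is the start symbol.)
Yes, the grammar is LR(0)

A grammar is LR(0) if no state in the canonical LR(0) collection has:
  - both a shift item (dot before a terminal) and a complete item (shift-reduce conflict), or
  - two or more complete items (reduce-reduce conflict; the accept item [F' → F .] counts as a complete item here).

Augment with F' → F and build the canonical LR(0) collection (I0 = CLOSURE({[F' → . F]}), then GOTO on every symbol after a dot until no new states appear). It has 12 states:
  I0: { [F → . (], [F → . b L], [F' → . F] }  — shift
  I1: { [F → ( .] }  — reduce
  I2: { [F' → F .] }  — accept
  I3: { [F → . (], [F → . b L], [F → b . L], [L → . ; (], [L → . F f], [L → . b d b] }  — shift
  I4: { [L → ; . (] }  — shift
  I5: { [L → F . f] }  — shift
  I6: { [F → b L .] }  — reduce
  I7: { [F → . (], [F → . b L], [F → b . L], [L → . ; (], [L → . F f], [L → . b d b], [L → b . d b] }  — shift
  I8: { [L → b d . b] }  — shift
  I9: { [L → b d b .] }  — reduce
  I10: { [L → F f .] }  — reduce
  I11: { [L → ; ( .] }  — reduce

Every state is either a pure shift/goto state or contains exactly one complete item and nothing to shift — no conflicts. The grammar is LR(0).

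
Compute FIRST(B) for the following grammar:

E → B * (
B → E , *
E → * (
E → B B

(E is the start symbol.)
To compute FIRST(B), examine every production with B on the left-hand side, reading each right-hand side left to right until a non-nullable symbol is reached.

FIRST sets of the other non-terminals involved (by the same procedure, iterated to a fixed point):
  FIRST(E) = { '*' }

From B → E , *:
  - E is a non-terminal: add FIRST(E) \ {ε} = { '*' }
    E is not nullable, so stop

Collecting: FIRST(B) = { '*' }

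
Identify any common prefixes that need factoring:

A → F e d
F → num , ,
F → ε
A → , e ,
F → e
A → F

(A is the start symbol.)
Yes, A has productions with common prefix 'F'

Left-factoring is needed when two productions for the same non-terminal
share a common prefix on the right-hand side.

Productions for A:
  A → F e d
  A → , e ,
  A → F
Productions for F:
  F → num , ,
  F → ε
  F → e

Found common prefix 'F' in productions for A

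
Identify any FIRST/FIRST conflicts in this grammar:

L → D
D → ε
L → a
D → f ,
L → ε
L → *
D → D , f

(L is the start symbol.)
Yes. L → D / L → ε on { ε }; D → f ',' / D → D ',' f on { 'f' }

A FIRST/FIRST conflict occurs when two productions N → α and N → β for the same non-terminal have FIRST(α) ∩ FIRST(β) ≠ ∅ (with ε ∈ FIRST of a nullable right-hand side, so two nullable alternatives also conflict).

FIRST sets of the non-terminals at (or reachable through a nullable prefix from) the front of some alternative:
  FIRST(D) = { ',', 'f', ε }

Productions for L:
  L → D: FIRST = { ',', 'f', ε }
  L → a: FIRST = { 'a' }
  L → ε: FIRST = { ε }
  L → *: FIRST = { '*' }
Productions for D:
  D → ε: FIRST = { ε }
  D → f ,: FIRST = { 'f' }
  D → D , f: FIRST = { ',', 'f' }

Conflict for L: L → D and L → ε
  Overlap: { ε }
Conflict for D: D → f , and D → D , f
  Overlap: { 'f' }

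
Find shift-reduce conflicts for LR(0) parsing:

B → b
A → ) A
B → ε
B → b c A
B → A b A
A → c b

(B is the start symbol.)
A shift-reduce conflict occurs when an LR(0) state has both:
  - a complete (reduce) item [A → α .] (dot at the end), and
  - a shift item [B → β . c γ] (dot before a terminal).

Augment with B' → B and build the canonical LR(0) collection (I0 = CLOSURE({[B' → . B]}), then GOTO on every symbol after a dot until no new states appear). It has 12 states:
  I0: { [A → . ) A], [A → . c b], [B → . A b A], [B → . b c A], [B → . b], [B → .], [B' → . B] }  — shift, reduce
  I1: { [A → ) . A], [A → . ) A], [A → . c b] }  — shift
  I2: { [B → A . b A] }  — shift
  I3: { [B' → B .] }  — accept
  I4: { [B → b . c A], [B → b .] }  — shift, reduce
  I5: { [A → c . b] }  — shift
  I6: { [A → c b .] }  — reduce
  I7: { [A → . ) A], [A → . c b], [B → b c . A] }  — shift
  I8: { [B → b c A .] }  — reduce
  I9: { [A → . ) A], [A → . c b], [B → A b . A] }  — shift
  I10: { [B → A b A .] }  — reduce
  I11: { [A → ) A .] }  — reduce

I0 contains reduce item [B → .] and shift items [A → . ) A], [A → . c b], [B → . b], [B → . b c A] — shift-reduce conflict.
I4 contains reduce item [B → b .] and shift item [B → b . c A] — shift-reduce conflict.

Answer: Yes — I0: [B → .] vs [A → . ) A]; I4: [B → b .] vs [B → b . c A]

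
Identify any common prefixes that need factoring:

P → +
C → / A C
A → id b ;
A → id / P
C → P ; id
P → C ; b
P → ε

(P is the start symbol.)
Left-factoring is needed when two productions for the same non-terminal
share a common prefix on the right-hand side.

Productions for P:
  P → +
  P → C ; b
  P → ε
Productions for C:
  C → / A C
  C → P ; id
Productions for A:
  A → id b ;
  A → id / P

Found common prefix 'id' in productions for A

Answer: Yes, A has productions with common prefix 'id'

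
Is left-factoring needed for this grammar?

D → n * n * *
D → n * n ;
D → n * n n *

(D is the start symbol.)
Yes, D has productions with common prefix 'n * n'

Left-factoring is needed when two productions for the same non-terminal
share a common prefix on the right-hand side.

Productions for D:
  D → n * n * *
  D → n * n ;
  D → n * n n *

Found common prefix 'n * n' in productions for D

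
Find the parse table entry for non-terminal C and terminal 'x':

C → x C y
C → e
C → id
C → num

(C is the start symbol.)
C → x C y

To find M[C, 'x'], we find productions for C where 'x' is in the predict set (PREDICT(N → α) = (FIRST(α) \ {ε}) ∪ (FOLLOW(N) if α ⇒* ε)).

C → x C y: PREDICT = { 'x' }
  'x' is in predict set, so this production goes in M[C, 'x']
C → e: PREDICT = { 'e' }
C → id: PREDICT = { 'id' }
C → num: PREDICT = { 'num' }

M[C, 'x'] = C → x C y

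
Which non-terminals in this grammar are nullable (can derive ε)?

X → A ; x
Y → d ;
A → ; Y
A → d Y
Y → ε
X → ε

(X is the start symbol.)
ε-productions: Y → ε, X → ε
So Y, X are immediately nullable.
No further non-terminal can be added: every production for the remaining non-terminals contains a terminal or a non-nullable non-terminal.
Nullable = { 'X', 'Y' }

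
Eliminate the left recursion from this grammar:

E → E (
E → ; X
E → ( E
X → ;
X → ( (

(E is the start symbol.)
E → ; X E'
E → ( E E'
E' → ( E'
E' → ε
X → ;
X → ( (

E is directly left-recursive. The standard transformation for
  A → A α₁ | ... | A α_m | β₁ | ... | β_n
is
  A  → β₁ A' | ... | β_n A'
  A' → α₁ A' | ... | α_m A' | ε

E → ; X becomes E → ; X E'
E → ( E becomes E → ( E E'
E → E ( becomes E' → ( E'
Add E' → ε

Productions for other non-terminals are unchanged:
  X → ;
  X → ( (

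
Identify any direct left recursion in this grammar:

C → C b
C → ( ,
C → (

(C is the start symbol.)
Direct left recursion occurs when N → N α for some non-terminal N (the right-hand side begins with the left-hand side itself).

C → C b: LEFT RECURSIVE (starts with C)
C → ( ,: starts with '('
C → (: starts with '('

The grammar has direct left recursion on: C.

Answer: Yes, C is left-recursive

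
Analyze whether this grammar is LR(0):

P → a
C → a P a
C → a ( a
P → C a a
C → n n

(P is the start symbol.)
No. Shift-reduce conflict between [P → a .] and [C → . a ( a]

A grammar is LR(0) if no state in the canonical LR(0) collection has:
  - both a shift item (dot before a terminal) and a complete item (shift-reduce conflict), or
  - two or more complete items (reduce-reduce conflict; the accept item [P' → P .] counts as a complete item here).

Augment with P' → P and build the canonical LR(0) collection (I0 = CLOSURE({[P' → . P]}), then GOTO on every symbol after a dot until no new states appear). It has 12 states:
  I0: { [C → . a ( a], [C → . a P a], [C → . n n], [P → . C a a], [P → . a], [P' → . P] }  — shift
  I1: { [P → C . a a] }  — shift
  I2: { [P' → P .] }  — accept
  I3: { [C → . a ( a], [C → . a P a], [C → . n n], [C → a . ( a], [C → a . P a], [P → . C a a], [P → . a], [P → a .] }  — shift, reduce
  I4: { [C → n . n] }  — shift
  I5: { [C → n n .] }  — reduce
  I6: { [C → a ( . a] }  — shift
  I7: { [C → a P . a] }  — shift
  I8: { [C → a P a .] }  — reduce
  I9: { [C → a ( a .] }  — reduce
  I10: { [P → C a . a] }  — shift
  I11: { [P → C a a .] }  — reduce

Conflict in state I3:
  Shift-reduce conflict between [P → a .] and [C → . a ( a]
So the grammar is NOT LR(0).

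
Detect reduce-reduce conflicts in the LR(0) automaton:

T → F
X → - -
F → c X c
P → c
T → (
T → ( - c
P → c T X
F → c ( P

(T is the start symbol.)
A reduce-reduce conflict occurs when an LR(0) state has two complete items [A → α .] and [B → β .] — both call for a reduction, and with no lookahead the parser cannot choose between them.

Augment with T' → T and build the canonical LR(0) collection (I0 = CLOSURE({[T' → . T]}), then GOTO on every symbol after a dot until no new states appear). It has 16 states:
  I0: { [F → . c ( P], [F → . c X c], [T → . ( - c], [T → . (], [T → . F], [T' → . T] }  — shift
  I1: { [T → ( . - c], [T → ( .] }  — shift, reduce
  I2: { [T → F .] }  — reduce
  I3: { [T' → T .] }  — accept
  I4: { [F → c . ( P], [F → c . X c], [X → . - -] }  — shift
  I5: { [F → c ( . P], [P → . c T X], [P → . c] }  — shift
  I6: { [X → - . -] }  — shift
  I7: { [F → c X . c] }  — shift
  I8: { [F → c X c .] }  — reduce
  I9: { [X → - - .] }  — reduce
  I10: { [F → c ( P .] }  — reduce
  I11: { [F → . c ( P], [F → . c X c], [P → c . T X], [P → c .], [T → . ( - c], [T → . (], [T → . F] }  — shift, reduce
  I12: { [P → c T . X], [X → . - -] }  — shift
  I13: { [P → c T X .] }  — reduce
  I14: { [T → ( - . c] }  — shift
  I15: { [T → ( - c .] }  — reduce

No state contains more than one complete item.

Answer: No reduce-reduce conflicts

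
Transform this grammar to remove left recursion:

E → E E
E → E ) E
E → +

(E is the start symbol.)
E → + E'
E' → E E'
E' → ) E E'
E' → ε

E is directly left-recursive. The standard transformation for
  A → A α₁ | ... | A α_m | β₁ | ... | β_n
is
  A  → β₁ A' | ... | β_n A'
  A' → α₁ A' | ... | α_m A' | ε

E → + becomes E → + E'
E → E E becomes E' → E E'
E → E ) E becomes E' → ) E E'
Add E' → ε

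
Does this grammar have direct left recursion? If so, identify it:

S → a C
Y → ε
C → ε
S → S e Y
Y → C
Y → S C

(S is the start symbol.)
Yes, S is left-recursive

Direct left recursion occurs when N → N α for some non-terminal N (the right-hand side begins with the left-hand side itself).

S → a C: starts with a
Y → ε: starts with ε
C → ε: starts with ε
S → S e Y: LEFT RECURSIVE (starts with S)
Y → C: starts with C
Y → S C: starts with S

The grammar has direct left recursion on: S.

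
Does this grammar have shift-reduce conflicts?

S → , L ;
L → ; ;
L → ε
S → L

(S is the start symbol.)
Yes — I0: [L → .] vs [L → . ; ;]; I1: [L → .] vs [L → . ; ;]

Augment with S' → S and build the canonical LR(0) collection (I0 = CLOSURE({[S' → . S]}), then GOTO on every symbol after a dot until no new states appear). It has 8 states:
  I0: { [L → . ; ;], [L → .], [S → . , L ;], [S → . L], [S' → . S] }  — shift, reduce
  I1: { [L → . ; ;], [L → .], [S → , . L ;] }  — shift, reduce
  I2: { [L → ; . ;] }  — shift
  I3: { [S → L .] }  — reduce
  I4: { [S' → S .] }  — accept
  I5: { [L → ; ; .] }  — reduce
  I6: { [S → , L . ;] }  — shift
  I7: { [S → , L ; .] }  — reduce

I0 contains reduce item [L → .] and shift items [L → . ; ;], [S → . , L ;] — shift-reduce conflict.
I1 contains reduce item [L → .] and shift item [L → . ; ;] — shift-reduce conflict.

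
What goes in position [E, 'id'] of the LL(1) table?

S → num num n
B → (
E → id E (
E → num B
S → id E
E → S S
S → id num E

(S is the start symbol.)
E → id E (, E → S S

To find M[E, 'id'], we find productions for E where 'id' is in the predict set (PREDICT(N → α) = (FIRST(α) \ {ε}) ∪ (FOLLOW(N) if α ⇒* ε)).

Relevant sets:
  FIRST(S) = { 'id', 'num' }

E → id E (: PREDICT = { 'id' }
  'id' is in predict set, so this production goes in M[E, 'id']
E → num B: PREDICT = { 'num' }
E → S S: PREDICT = { 'id', 'num' }
  'id' is in predict set, so this production goes in M[E, 'id']

M[E, 'id'] = E → id E (, E → S S  (a multiply-defined cell — the grammar is not LL(1))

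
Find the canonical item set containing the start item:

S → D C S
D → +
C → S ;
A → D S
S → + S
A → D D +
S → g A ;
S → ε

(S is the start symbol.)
First, augment the grammar with S' → S
I₀ = CLOSURE({ [S' → . S] }):
  [S' → . S] has the dot before S: add [S → . D C S], [S → . + S], [S → . g A ;], [S → .]
  [S → . D C S] has the dot before D: add [D → . +]
No further items can be added.

I₀ = { [D → . +], [S → . + S], [S → . D C S], [S → . g A ;], [S → .], [S' → . S] }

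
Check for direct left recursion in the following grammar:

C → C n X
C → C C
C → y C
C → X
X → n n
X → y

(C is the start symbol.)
C → C n X: LEFT RECURSIVE (starts with C)
C → C C: LEFT RECURSIVE (starts with C)
C → y C: starts with y
C → X: starts with X
X → n n: starts with n
X → y: starts with y

The grammar has direct left recursion on: C.

Answer: Yes, C is left-recursive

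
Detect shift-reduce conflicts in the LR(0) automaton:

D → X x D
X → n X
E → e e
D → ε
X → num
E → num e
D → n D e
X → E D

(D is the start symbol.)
Yes — I0: [D → .] vs [D → . n D e]; I2: [D → .] vs [D → . n D e]; I5: [D → .] vs [D → . n D e]; I6: [X → num .] vs [E → num . e]; I9: [X → n X .] vs [D → X . x D]; I10: [D → .] vs [D → . n D e]

Augment with D' → D and build the canonical LR(0) collection (I0 = CLOSURE({[D' → . D]}), then GOTO on every symbol after a dot until no new states appear). It has 15 states:
  I0: { [D → . X x D], [D → . n D e], [D → .], [D' → . D], [E → . e e], [E → . num e], [X → . E D], [X → . n X], [X → . num] }  — shift, reduce
  I1: { [D' → D .] }  — accept
  I2: { [D → . X x D], [D → . n D e], [D → .], [E → . e e], [E → . num e], [X → . E D], [X → . n X], [X → . num], [X → E . D] }  — shift, reduce
  I3: { [D → X . x D] }  — shift
  I4: { [E → e . e] }  — shift
  I5: { [D → . X x D], [D → . n D e], [D → .], [D → n . D e], [E → . e e], [E → . num e], [X → . E D], [X → . n X], [X → . num], [X → n . X] }  — shift, reduce
  I6: { [E → num . e], [X → num .] }  — shift, reduce
  I7: { [E → num e .] }  — reduce
  I8: { [D → n D . e] }  — shift
  I9: { [D → X . x D], [X → n X .] }  — shift, reduce
  I10: { [D → . X x D], [D → . n D e], [D → .], [D → X x . D], [E → . e e], [E → . num e], [X → . E D], [X → . n X], [X → . num] }  — shift, reduce
  I11: { [D → X x D .] }  — reduce
  I12: { [D → n D e .] }  — reduce
  I13: { [E → e e .] }  — reduce
  I14: { [X → E D .] }  — reduce

I0 contains reduce item [D → .] and shift items [D → . n D e], [E → . e e], [E → . num e], [X → . n X], [X → . num] — shift-reduce conflict.
I2 contains reduce item [D → .] and shift items [D → . n D e], [E → . e e], [E → . num e], [X → . n X], [X → . num] — shift-reduce conflict.
I5 contains reduce item [D → .] and shift items [D → . n D e], [E → . e e], [E → . num e], [X → . n X], [X → . num] — shift-reduce conflict.
I6 contains reduce item [X → num .] and shift item [E → num . e] — shift-reduce conflict.
I9 contains reduce item [X → n X .] and shift item [D → X . x D] — shift-reduce conflict.
I10 contains reduce item [D → .] and shift items [D → . n D e], [E → . e e], [E → . num e], [X → . n X], [X → . num] — shift-reduce conflict.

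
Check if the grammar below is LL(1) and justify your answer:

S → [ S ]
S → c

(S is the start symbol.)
For S:
  PREDICT(S → '[' S ']') = { '[' }
  PREDICT(S → c) = { 'c' }

All predict sets are disjoint. The grammar IS LL(1).

Answer: Yes, the grammar is LL(1).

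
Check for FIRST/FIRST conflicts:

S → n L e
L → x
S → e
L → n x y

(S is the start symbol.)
No FIRST/FIRST conflicts.

A FIRST/FIRST conflict occurs when two productions N → α and N → β for the same non-terminal have FIRST(α) ∩ FIRST(β) ≠ ∅ (with ε ∈ FIRST of a nullable right-hand side, so two nullable alternatives also conflict).

Productions for S:
  S → n L e: FIRST = { 'n' }
  S → e: FIRST = { 'e' }
Productions for L:
  L → x: FIRST = { 'x' }
  L → n x y: FIRST = { 'n' }

All alternatives of each non-terminal have pairwise disjoint FIRST sets.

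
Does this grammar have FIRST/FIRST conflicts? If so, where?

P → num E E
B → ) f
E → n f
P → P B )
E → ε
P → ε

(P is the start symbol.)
Yes. P → num E E / P → P B ')' on { 'num' }

FIRST sets of the non-terminals at (or reachable through a nullable prefix from) the front of some alternative:
  FIRST(P) = { ')', 'num', ε }
  FIRST(B) = { ')' }

Productions for P:
  P → num E E: FIRST = { 'num' }
  P → P B ): FIRST = { ')', 'num' }
  P → ε: FIRST = { ε }
Productions for E:
  E → n f: FIRST = { 'n' }
  E → ε: FIRST = { ε }
B has only one production, so no FIRST/FIRST conflict is possible there.

Conflict for P: P → num E E and P → P B )
  Overlap: { 'num' }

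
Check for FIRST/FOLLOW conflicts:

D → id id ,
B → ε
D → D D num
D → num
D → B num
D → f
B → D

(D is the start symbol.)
Yes. B → D with FOLLOW(B) on { 'num' }

A FIRST/FOLLOW conflict occurs when a non-terminal N has a nullable alternative N → β (β ⇒* ε) and another alternative N → α with FIRST(α) ∩ FOLLOW(N) ≠ ∅: on such a lookahead the parser cannot decide between expanding α and letting N vanish via β.

Nullable non-terminals: B.
FIRST sets used below: FIRST(D) = { 'f', 'id', 'num' }

B: nullable alternative(s) B → ε; FOLLOW(B) = { 'num' }
  B → ε: FIRST \ {ε} = { } — this is the only nullable alternative, skip
  B → D: FIRST \ {ε} = { 'f', 'id', 'num' } — overlaps FOLLOW(B) on { 'num' }: CONFLICT

D has no nullable alternative, so no FIRST/FOLLOW check is needed there.

So the grammar has 1 FIRST/FOLLOW conflict (marked CONFLICT above).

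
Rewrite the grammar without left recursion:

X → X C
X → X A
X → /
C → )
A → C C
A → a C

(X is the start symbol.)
X → / X'
X' → C X'
X' → A X'
X' → ε
C → )
A → C C
A → a C

X is directly left-recursive. The standard transformation for
  A → A α₁ | ... | A α_m | β₁ | ... | β_n
is
  A  → β₁ A' | ... | β_n A'
  A' → α₁ A' | ... | α_m A' | ε

X → / becomes X → / X'
X → X C becomes X' → C X'
X → X A becomes X' → A X'
Add X' → ε

Productions for other non-terminals are unchanged:
  C → )
  A → C C
  A → a C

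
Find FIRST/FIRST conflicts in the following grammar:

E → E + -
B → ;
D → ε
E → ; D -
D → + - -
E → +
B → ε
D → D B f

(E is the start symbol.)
A FIRST/FIRST conflict occurs when two productions N → α and N → β for the same non-terminal have FIRST(α) ∩ FIRST(β) ≠ ∅ (with ε ∈ FIRST of a nullable right-hand side, so two nullable alternatives also conflict).

FIRST sets of the non-terminals at (or reachable through a nullable prefix from) the front of some alternative:
  FIRST(E) = { '+', ';' }
  FIRST(D) = { '+', ';', 'f', ε }
  FIRST(B) = { ';', ε }

Productions for E:
  E → E + -: FIRST = { '+', ';' }
  E → ; D -: FIRST = { ';' }
  E → +: FIRST = { '+' }
Productions for B:
  B → ;: FIRST = { ';' }
  B → ε: FIRST = { ε }
Productions for D:
  D → ε: FIRST = { ε }
  D → + - -: FIRST = { '+' }
  D → D B f: FIRST = { '+', ';', 'f' }

Conflict for E: E → E + - and E → ; D -
  Overlap: { ';' }
Conflict for E: E → E + - and E → +
  Overlap: { '+' }
Conflict for D: D → + - - and D → D B f
  Overlap: { '+' }

Answer: Yes. E → E '+' '-' / E → ';' D '-' on { ';' }; E → E '+' '-' / E → '+' on { '+' }; D → '+' '-' '-' / D → D B f on { '+' }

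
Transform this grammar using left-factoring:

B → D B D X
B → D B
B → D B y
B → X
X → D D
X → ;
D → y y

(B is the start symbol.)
Left-factoring transforms A → αβ₁ | αβ₂ into A → αA' and A' → β₁ | β₂
(α is the longest common prefix among the alternatives). Repeat until
no nonterminal has two alternatives with a common prefix.

Round 1: B has alternatives sharing prefix 'D B'. Introduce B': B → D B B'
  Add: B' → D X
  Add: B' → ε
  Add: B' → y

No remaining common prefixes — done.

Resulting grammar:
B → D B B'
B' → D X
B' → ε
B' → y
B → X
X → D D
X → ;
D → y y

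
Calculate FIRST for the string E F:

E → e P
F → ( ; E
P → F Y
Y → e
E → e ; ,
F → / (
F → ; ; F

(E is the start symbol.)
FIRST sets of the non-terminals involved (from the grammar, by fixed-point iteration):
  FIRST(E) = { 'e' }

To compute FIRST(E F), process the symbols left to right:
Symbol E is a non-terminal. Add FIRST(E) \ {ε} = { 'e' }
E is not nullable (ε ∉ FIRST(E)), so stop here.
FIRST(E F) = { 'e' }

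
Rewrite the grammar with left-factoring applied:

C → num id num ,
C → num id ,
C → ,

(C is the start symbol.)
C → num id C'
C' → num ,
C' → ,
C → ,

Left-factoring transforms A → αβ₁ | αβ₂ into A → αA' and A' → β₁ | β₂
(α is the longest common prefix among the alternatives). Repeat until
no nonterminal has two alternatives with a common prefix.

Round 1: C has alternatives sharing prefix 'num id'. Introduce C': C → num id C'
  Add: C' → num ,
  Add: C' → ,

No remaining common prefixes — done.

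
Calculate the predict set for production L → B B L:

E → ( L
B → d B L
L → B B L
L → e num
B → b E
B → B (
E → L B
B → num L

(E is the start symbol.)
{ 'b', 'd', 'num' }

PREDICT(L → B B L) = (FIRST(RHS) \ {ε}) ∪ (FOLLOW(L) if ε ∈ FIRST(RHS), i.e. RHS ⇒* ε)
FIRST(B) = { 'b', 'd', 'num' }
FIRST(B B L) = { 'b', 'd', 'num' }
ε ∉ FIRST(B B L), so FOLLOW(L) is not added.
PREDICT(L → B B L) = { 'b', 'd', 'num' }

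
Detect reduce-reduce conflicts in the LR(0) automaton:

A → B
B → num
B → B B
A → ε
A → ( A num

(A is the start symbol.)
A reduce-reduce conflict occurs when an LR(0) state has two complete items [A → α .] and [B → β .] — both call for a reduction, and with no lookahead the parser cannot choose between them.

Augment with A' → A and build the canonical LR(0) collection (I0 = CLOSURE({[A' → . A]}), then GOTO on every symbol after a dot until no new states appear). It has 8 states:
  I0: { [A → . ( A num], [A → . B], [A → .], [A' → . A], [B → . B B], [B → . num] }  — shift, reduce
  I1: { [A → ( . A num], [A → . ( A num], [A → . B], [A → .], [B → . B B], [B → . num] }  — shift, reduce
  I2: { [A' → A .] }  — accept
  I3: { [A → B .], [B → . B B], [B → . num], [B → B . B] }  — shift, reduce
  I4: { [B → num .] }  — reduce
  I5: { [B → . B B], [B → . num], [B → B . B], [B → B B .] }  — shift, reduce
  I6: { [A → ( A . num] }  — shift
  I7: { [A → ( A num .] }  — reduce

No state contains more than one complete item.

Answer: No reduce-reduce conflicts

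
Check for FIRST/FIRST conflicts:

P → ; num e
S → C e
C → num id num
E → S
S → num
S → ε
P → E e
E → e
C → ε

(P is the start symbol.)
Yes. S → C e / S → num on { 'num' }; E → S / E → e on { 'e' }

FIRST sets of the non-terminals at (or reachable through a nullable prefix from) the front of some alternative:
  FIRST(E) = { 'e', 'num', ε }
  FIRST(C) = { 'num', ε }
  FIRST(S) = { 'e', 'num', ε }

Productions for P:
  P → ; num e: FIRST = { ';' }
  P → E e: FIRST = { 'e', 'num' }
Productions for S:
  S → C e: FIRST = { 'e', 'num' }
  S → num: FIRST = { 'num' }
  S → ε: FIRST = { ε }
Productions for C:
  C → num id num: FIRST = { 'num' }
  C → ε: FIRST = { ε }
Productions for E:
  E → S: FIRST = { 'e', 'num', ε }
  E → e: FIRST = { 'e' }

Conflict for S: S → C e and S → num
  Overlap: { 'num' }
Conflict for E: E → S and E → e
  Overlap: { 'e' }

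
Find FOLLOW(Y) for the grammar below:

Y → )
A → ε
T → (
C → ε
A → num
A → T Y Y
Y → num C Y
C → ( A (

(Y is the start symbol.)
{ $, '(', ')', 'num' }

To compute FOLLOW(Y), find every occurrence of Y on a right-hand side N → α Y β: add FIRST(β) \ {ε}, and if β is empty or nullable also add FOLLOW(N). Iterate to a fixed point.

Y is the start symbol, so $ ∈ FOLLOW(Y).
In A → T Y Y: Y is followed by Y, add FIRST(Y) \ {ε} = { ')', 'num' }
In A → T Y Y: Y is at the end, add FOLLOW(A)
In Y → num C Y: Y is at the end; this adds FOLLOW(Y) to itself — nothing new

The FOLLOW sets referred to above (computed the same way, to a fixed point):
  FOLLOW(A) = { '(' }

Taking the union: FOLLOW(Y) = { $, '(', ')', 'num' }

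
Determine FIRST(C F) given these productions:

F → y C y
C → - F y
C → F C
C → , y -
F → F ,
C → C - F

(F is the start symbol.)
FIRST sets of the non-terminals involved (from the grammar, by fixed-point iteration):
  FIRST(C) = { ',', '-', 'y' }

To compute FIRST(C F), process the symbols left to right:
Symbol C is a non-terminal. Add FIRST(C) \ {ε} = { ',', '-', 'y' }
C is not nullable (ε ∉ FIRST(C)), so stop here.
FIRST(C F) = { ',', '-', 'y' }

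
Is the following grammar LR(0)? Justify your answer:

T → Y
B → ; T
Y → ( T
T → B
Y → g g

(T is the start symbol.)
Yes, the grammar is LR(0)

Augment with T' → T and build the canonical LR(0) collection (I0 = CLOSURE({[T' → . T]}), then GOTO on every symbol after a dot until no new states appear). It has 10 states:
  I0: { [B → . ; T], [T → . B], [T → . Y], [T' → . T], [Y → . ( T], [Y → . g g] }  — shift
  I1: { [B → . ; T], [T → . B], [T → . Y], [Y → ( . T], [Y → . ( T], [Y → . g g] }  — shift
  I2: { [B → . ; T], [B → ; . T], [T → . B], [T → . Y], [Y → . ( T], [Y → . g g] }  — shift
  I3: { [T → B .] }  — reduce
  I4: { [T' → T .] }  — accept
  I5: { [T → Y .] }  — reduce
  I6: { [Y → g . g] }  — shift
  I7: { [Y → g g .] }  — reduce
  I8: { [B → ; T .] }  — reduce
  I9: { [Y → ( T .] }  — reduce

Every state is either a pure shift/goto state or contains exactly one complete item and nothing to shift — no conflicts. The grammar is LR(0).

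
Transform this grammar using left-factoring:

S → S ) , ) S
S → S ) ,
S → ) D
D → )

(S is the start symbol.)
S → S ) , S'
S' → ) S
S' → ε
S → ) D
D → )

Left-factoring transforms A → αβ₁ | αβ₂ into A → αA' and A' → β₁ | β₂
(α is the longest common prefix among the alternatives). Repeat until
no nonterminal has two alternatives with a common prefix.

Round 1: S has alternatives sharing prefix 'S ) ,'. Introduce S': S → S ) , S'
  Add: S' → ) S
  Add: S' → ε

No remaining common prefixes — done.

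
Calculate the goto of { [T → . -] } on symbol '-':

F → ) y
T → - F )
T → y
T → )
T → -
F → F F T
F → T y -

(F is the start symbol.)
GOTO(I, '-') = CLOSURE({ [A → αX.β] : [A → α.Xβ] ∈ I, X = '-' })

Items with dot before '-', with the dot advanced:
  [T → . -] → [T → - .]
Closure adds nothing (no advanced item has the dot before a non-terminal).

GOTO = { [T → - .] }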